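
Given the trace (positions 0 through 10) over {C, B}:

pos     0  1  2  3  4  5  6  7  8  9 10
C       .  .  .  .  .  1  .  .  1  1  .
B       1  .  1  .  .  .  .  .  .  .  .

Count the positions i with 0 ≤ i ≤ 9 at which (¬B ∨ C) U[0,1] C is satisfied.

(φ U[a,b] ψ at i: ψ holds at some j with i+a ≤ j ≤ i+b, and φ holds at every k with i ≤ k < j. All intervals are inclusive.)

5

Evaluate at each i in [0,9]:
  i=0: ✗ (no rhs in [0,1])
  i=1: ✗ (no rhs in [1,2])
  i=2: ✗ (no rhs in [2,3])
  i=3: ✗ (no rhs in [3,4])
  i=4: ✓ (rhs at j=5; lhs holds on [4,4])
  i=5: ✓ (rhs at j=5)
  i=6: ✗ (no rhs in [6,7])
  i=7: ✓ (rhs at j=8; lhs holds on [7,7])
  i=8: ✓ (rhs at j=8)
  i=9: ✓ (rhs at j=9)
Positions where it holds: {4, 5, 7, 8, 9} → 5.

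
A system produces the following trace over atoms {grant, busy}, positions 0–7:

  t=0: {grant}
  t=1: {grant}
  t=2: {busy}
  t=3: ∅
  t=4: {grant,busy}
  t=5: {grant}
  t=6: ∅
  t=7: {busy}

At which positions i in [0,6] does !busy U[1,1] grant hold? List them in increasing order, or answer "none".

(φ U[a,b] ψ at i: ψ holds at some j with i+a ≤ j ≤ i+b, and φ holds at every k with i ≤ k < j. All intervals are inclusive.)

0, 3

Evaluate at each i in [0,6]:
  i=0: ✓ (rhs at j=1; lhs holds on [0,0])
  i=1: ✗ (no rhs in [2,2])
  i=2: ✗ (no rhs in [3,3])
  i=3: ✓ (rhs at j=4; lhs holds on [3,3])
  i=4: ✗ (lhs fails at k=4 before rhs at j=5)
  i=5: ✗ (no rhs in [6,6])
  i=6: ✗ (no rhs in [7,7])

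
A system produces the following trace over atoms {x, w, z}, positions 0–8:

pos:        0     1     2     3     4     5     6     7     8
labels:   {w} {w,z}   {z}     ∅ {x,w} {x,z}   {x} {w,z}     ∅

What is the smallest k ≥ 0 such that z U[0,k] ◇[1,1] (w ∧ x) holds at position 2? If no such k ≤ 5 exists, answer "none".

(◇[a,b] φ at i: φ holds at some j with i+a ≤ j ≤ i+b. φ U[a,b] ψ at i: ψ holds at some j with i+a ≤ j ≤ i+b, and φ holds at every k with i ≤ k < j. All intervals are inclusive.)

1

Need earliest j ≥ 2 with ◇[1,1] (w ∧ x), and z at every k in [2,j-1].
  j=2: rhs fails.
  j=3: rhs holds; lhs holds on [2,2]. k = 1.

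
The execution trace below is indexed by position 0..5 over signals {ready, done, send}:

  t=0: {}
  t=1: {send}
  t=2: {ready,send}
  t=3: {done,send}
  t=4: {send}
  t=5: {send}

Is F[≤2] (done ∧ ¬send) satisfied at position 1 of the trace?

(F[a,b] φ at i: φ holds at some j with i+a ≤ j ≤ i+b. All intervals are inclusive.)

False

Check (done ∧ ¬send) at each j in [1,3]:
  j=1: false
  j=2: false
  j=3: false
No position in the window satisfies it → formula fails.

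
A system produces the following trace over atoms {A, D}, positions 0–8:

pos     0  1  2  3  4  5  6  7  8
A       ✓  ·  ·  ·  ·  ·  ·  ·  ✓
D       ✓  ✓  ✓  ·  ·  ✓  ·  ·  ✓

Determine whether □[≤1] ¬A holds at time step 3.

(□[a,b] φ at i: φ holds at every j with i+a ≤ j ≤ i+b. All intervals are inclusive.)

True

Check ¬A at every j in [3,4]:
  j=3: true
  j=4: true
All positions satisfy it → formula holds.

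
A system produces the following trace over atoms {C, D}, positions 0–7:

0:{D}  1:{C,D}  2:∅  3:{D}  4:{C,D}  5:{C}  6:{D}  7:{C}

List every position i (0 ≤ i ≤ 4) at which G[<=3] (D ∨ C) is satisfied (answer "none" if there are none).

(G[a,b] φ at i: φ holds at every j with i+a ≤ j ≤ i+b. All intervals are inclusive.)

3, 4

Evaluate at each i in [0,4]:
  i=0: ✗ (fails at j=2)
  i=1: ✗ (fails at j=2)
  i=2: ✗ (fails at j=2)
  i=3: ✓ (all of [3,6])
  i=4: ✓ (all of [4,7])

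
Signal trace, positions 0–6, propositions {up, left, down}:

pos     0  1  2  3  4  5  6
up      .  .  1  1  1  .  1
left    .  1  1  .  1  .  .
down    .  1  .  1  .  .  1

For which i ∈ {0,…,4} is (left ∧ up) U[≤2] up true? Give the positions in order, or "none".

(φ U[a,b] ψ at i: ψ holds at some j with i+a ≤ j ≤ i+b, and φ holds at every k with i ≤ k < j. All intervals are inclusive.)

2, 3, 4

Evaluate at each i in [0,4]:
  i=0: ✗ (lhs fails at k=0 before rhs at j=2)
  i=1: ✗ (lhs fails at k=1 before rhs at j=2)
  i=2: ✓ (rhs at j=2)
  i=3: ✓ (rhs at j=3)
  i=4: ✓ (rhs at j=4)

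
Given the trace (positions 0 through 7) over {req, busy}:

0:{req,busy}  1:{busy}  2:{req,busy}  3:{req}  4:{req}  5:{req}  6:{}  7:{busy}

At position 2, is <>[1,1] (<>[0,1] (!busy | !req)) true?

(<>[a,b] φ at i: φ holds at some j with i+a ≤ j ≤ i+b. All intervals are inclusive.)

Check <>[0,1] (!busy | !req) at each j in [3,3]:
  j=3: holds (witness at 3)
Found at j=3 → formula holds.

True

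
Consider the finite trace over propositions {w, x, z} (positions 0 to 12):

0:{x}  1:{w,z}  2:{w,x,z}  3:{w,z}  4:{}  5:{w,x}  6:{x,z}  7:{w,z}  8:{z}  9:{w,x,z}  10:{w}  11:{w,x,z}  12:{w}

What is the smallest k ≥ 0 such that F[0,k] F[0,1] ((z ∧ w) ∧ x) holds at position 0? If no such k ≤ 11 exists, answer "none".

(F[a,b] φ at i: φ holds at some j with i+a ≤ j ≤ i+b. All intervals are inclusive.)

Scan j = 0,1,… for F[0,1] ((z ∧ w) ∧ x):
  j=0: fails
  j=1: holds
First hit at j=1, so smallest k = 1-0 = 1.

1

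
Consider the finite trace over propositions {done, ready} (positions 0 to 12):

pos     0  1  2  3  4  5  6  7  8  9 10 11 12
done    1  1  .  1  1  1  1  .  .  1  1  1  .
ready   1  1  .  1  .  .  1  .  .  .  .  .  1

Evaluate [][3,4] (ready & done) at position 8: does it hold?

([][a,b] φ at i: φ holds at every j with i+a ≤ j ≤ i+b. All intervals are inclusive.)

No

Check (ready & done) at every j in [11,12]:
  j=11: false
  j=12: false
Fails at j=11 → formula fails.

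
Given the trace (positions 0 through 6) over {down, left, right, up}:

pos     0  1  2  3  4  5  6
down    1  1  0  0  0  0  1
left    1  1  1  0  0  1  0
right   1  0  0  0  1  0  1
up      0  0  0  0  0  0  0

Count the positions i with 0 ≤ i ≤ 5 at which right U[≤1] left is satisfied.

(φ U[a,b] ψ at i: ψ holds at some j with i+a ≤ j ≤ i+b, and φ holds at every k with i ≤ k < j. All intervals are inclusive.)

5

Evaluate at each i in [0,5]:
  i=0: ✓ (rhs at j=0)
  i=1: ✓ (rhs at j=1)
  i=2: ✓ (rhs at j=2)
  i=3: ✗ (no rhs in [3,4])
  i=4: ✓ (rhs at j=5; lhs holds on [4,4])
  i=5: ✓ (rhs at j=5)
Positions where it holds: {0, 1, 2, 4, 5} → 5.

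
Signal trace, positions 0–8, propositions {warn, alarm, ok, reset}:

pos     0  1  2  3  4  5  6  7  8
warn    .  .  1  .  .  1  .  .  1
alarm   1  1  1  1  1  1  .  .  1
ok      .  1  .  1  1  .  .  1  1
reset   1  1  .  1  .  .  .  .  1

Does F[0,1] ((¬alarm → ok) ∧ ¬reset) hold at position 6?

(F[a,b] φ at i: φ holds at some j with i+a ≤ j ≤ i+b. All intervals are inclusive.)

Check ((¬alarm → ok) ∧ ¬reset) at each j in [6,7]:
  j=6: false
  j=7: true
Found at j=7 → formula holds.

Holds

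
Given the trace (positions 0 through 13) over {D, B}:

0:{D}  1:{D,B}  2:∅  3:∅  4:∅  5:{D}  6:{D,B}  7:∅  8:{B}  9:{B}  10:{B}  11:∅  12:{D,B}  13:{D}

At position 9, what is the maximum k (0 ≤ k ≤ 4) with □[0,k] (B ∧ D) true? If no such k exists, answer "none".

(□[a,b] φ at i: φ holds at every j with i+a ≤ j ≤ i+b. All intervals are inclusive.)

(B ∧ D) must hold from j=9 onward; find where it first fails.
  j=9: fails → no k works.

none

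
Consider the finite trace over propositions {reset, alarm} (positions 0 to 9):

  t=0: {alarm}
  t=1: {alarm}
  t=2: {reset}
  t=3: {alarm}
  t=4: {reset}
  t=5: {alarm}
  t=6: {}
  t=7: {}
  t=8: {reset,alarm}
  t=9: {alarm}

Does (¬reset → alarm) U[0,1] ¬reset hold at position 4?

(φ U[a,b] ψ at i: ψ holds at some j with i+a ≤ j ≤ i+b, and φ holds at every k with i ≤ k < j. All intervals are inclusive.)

Need some j in [4,5] with ¬reset, and (¬reset → alarm) at every k in [4,j-1].
  j=4: ¬reset false.
  j=5: ¬reset holds; (¬reset → alarm) holds at every k in [4,4] → satisfied.

True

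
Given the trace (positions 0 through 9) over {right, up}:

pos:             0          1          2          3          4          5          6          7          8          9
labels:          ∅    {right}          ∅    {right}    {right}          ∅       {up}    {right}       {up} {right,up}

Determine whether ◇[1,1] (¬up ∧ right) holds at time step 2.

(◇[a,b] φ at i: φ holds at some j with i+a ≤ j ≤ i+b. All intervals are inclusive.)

Check (¬up ∧ right) at each j in [3,3]:
  j=3: true
Found at j=3 → formula holds.

Yes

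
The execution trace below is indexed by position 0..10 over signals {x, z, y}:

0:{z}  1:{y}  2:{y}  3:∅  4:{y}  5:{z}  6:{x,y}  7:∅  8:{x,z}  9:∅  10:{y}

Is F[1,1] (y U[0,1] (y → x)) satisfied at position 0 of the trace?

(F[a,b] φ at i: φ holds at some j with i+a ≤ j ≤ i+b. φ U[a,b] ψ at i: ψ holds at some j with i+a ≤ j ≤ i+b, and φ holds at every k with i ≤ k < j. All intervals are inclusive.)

No

Check (y U[0,1] (y → x)) at each j in [1,1]:
  j=1: fails
No position in the window satisfies it → formula fails.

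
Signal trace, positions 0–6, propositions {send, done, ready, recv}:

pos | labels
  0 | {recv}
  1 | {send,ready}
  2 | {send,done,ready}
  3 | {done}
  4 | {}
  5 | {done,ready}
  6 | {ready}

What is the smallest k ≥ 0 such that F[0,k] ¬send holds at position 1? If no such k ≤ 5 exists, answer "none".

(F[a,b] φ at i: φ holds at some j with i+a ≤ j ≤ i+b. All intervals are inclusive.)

Scan j = 1,2,… for ¬send:
  j=1: fails
  j=2: fails
  j=3: holds
First hit at j=3, so smallest k = 3-1 = 2.

2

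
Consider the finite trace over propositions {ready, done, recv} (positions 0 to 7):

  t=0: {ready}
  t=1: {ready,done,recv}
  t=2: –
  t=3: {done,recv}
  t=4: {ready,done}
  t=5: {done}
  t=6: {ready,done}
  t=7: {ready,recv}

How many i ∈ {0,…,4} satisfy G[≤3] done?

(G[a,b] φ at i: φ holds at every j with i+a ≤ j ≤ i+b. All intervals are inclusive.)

Evaluate at each i in [0,4]:
  i=0: ✗ (fails at j=0)
  i=1: ✗ (fails at j=2)
  i=2: ✗ (fails at j=2)
  i=3: ✓ (all of [3,6])
  i=4: ✗ (fails at j=7)
Positions where it holds: {3} → 1.

1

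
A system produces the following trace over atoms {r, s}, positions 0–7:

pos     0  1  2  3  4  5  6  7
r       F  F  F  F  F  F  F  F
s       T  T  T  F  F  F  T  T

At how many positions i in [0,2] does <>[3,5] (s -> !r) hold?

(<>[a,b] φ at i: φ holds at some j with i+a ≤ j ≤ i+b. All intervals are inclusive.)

Evaluate at each i in [0,2]:
  i=0: ✓ (witness j=3)
  i=1: ✓ (witness j=4)
  i=2: ✓ (witness j=5)
Positions where it holds: {0, 1, 2} → 3.

3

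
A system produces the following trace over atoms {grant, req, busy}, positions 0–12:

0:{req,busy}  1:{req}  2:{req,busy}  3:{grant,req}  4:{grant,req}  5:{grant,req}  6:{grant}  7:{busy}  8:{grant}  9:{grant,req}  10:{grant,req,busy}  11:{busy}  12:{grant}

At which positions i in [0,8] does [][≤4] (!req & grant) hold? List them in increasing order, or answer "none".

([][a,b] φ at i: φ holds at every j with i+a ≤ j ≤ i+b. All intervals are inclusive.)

none

Evaluate at each i in [0,8]:
  i=0: ✗ (fails at j=0)
  i=1: ✗ (fails at j=1)
  i=2: ✗ (fails at j=2)
  i=3: ✗ (fails at j=3)
  i=4: ✗ (fails at j=4)
  i=5: ✗ (fails at j=5)
  i=6: ✗ (fails at j=7)
  i=7: ✗ (fails at j=7)
  i=8: ✗ (fails at j=9)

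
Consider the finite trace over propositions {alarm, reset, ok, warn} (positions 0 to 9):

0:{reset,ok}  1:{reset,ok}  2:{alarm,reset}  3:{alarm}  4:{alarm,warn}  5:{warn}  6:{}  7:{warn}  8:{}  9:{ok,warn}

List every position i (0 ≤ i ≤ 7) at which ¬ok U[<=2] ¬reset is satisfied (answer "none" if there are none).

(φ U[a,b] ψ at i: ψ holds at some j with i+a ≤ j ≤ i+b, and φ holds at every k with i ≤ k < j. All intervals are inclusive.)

Evaluate at each i in [0,7]:
  i=0: ✗ (no rhs in [0,2])
  i=1: ✗ (lhs fails at k=1 before rhs at j=3)
  i=2: ✓ (rhs at j=3; lhs holds on [2,2])
  i=3: ✓ (rhs at j=3)
  i=4: ✓ (rhs at j=4)
  i=5: ✓ (rhs at j=5)
  i=6: ✓ (rhs at j=6)
  i=7: ✓ (rhs at j=7)

2, 3, 4, 5, 6, 7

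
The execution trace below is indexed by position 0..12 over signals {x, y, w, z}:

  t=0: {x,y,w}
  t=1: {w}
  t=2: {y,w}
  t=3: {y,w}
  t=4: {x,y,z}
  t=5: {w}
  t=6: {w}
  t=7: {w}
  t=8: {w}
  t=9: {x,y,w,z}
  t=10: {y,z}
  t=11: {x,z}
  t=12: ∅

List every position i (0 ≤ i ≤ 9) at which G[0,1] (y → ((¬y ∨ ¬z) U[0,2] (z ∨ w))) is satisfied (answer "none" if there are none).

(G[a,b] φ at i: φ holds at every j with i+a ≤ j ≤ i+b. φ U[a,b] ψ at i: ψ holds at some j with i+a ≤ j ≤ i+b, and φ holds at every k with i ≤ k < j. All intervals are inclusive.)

0, 1, 2, 3, 4, 5, 6, 7, 8, 9

Evaluate at each i in [0,9]:
  i=0: ✓ (all of [0,1])
  i=1: ✓ (all of [1,2])
  i=2: ✓ (all of [2,3])
  i=3: ✓ (all of [3,4])
  i=4: ✓ (all of [4,5])
  i=5: ✓ (all of [5,6])
  i=6: ✓ (all of [6,7])
  i=7: ✓ (all of [7,8])
  i=8: ✓ (all of [8,9])
  i=9: ✓ (all of [9,10])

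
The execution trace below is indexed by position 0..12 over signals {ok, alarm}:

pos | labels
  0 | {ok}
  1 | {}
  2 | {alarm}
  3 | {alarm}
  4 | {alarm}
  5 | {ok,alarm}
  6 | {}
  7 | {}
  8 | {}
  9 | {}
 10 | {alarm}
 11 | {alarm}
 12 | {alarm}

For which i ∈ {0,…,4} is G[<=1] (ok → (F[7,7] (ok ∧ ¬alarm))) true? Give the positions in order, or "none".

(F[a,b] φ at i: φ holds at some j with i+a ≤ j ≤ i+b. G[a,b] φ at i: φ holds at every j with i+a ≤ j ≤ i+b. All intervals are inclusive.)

1, 2, 3

Evaluate at each i in [0,4]:
  i=0: ✗ (fails at j=0)
  i=1: ✓ (all of [1,2])
  i=2: ✓ (all of [2,3])
  i=3: ✓ (all of [3,4])
  i=4: ✗ (fails at j=5)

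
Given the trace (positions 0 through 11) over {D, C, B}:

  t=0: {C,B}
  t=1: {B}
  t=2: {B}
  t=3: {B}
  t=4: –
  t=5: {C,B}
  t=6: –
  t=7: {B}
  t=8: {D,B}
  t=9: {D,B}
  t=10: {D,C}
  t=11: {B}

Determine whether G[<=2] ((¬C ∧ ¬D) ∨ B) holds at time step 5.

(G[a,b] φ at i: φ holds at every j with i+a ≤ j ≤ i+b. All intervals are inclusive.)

Yes

Check ((¬C ∧ ¬D) ∨ B) at every j in [5,7]:
  j=5: true
  j=6: true
  j=7: true
All positions satisfy it → formula holds.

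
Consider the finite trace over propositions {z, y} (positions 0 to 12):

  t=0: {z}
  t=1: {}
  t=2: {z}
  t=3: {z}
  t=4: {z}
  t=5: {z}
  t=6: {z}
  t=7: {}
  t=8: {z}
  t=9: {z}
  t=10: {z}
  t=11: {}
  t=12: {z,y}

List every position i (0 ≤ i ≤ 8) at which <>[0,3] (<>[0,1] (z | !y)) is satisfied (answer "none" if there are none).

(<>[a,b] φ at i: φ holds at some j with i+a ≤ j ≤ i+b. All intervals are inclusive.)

Evaluate at each i in [0,8]:
  i=0: ✓ (witness j=0)
  i=1: ✓ (witness j=1)
  i=2: ✓ (witness j=2)
  i=3: ✓ (witness j=3)
  i=4: ✓ (witness j=4)
  i=5: ✓ (witness j=5)
  i=6: ✓ (witness j=6)
  i=7: ✓ (witness j=7)
  i=8: ✓ (witness j=8)

0, 1, 2, 3, 4, 5, 6, 7, 8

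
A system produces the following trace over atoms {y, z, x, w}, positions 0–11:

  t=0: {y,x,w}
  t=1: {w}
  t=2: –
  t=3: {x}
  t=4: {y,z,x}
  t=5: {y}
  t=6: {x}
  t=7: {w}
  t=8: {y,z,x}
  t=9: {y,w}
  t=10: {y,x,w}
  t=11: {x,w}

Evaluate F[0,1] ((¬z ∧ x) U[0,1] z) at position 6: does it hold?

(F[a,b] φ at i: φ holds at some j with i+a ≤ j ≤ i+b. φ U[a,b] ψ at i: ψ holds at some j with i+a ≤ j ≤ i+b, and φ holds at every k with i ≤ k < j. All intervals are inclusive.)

False

Check ((¬z ∧ x) U[0,1] z) at each j in [6,7]:
  j=6: fails
  j=7: fails
No position in the window satisfies it → formula fails.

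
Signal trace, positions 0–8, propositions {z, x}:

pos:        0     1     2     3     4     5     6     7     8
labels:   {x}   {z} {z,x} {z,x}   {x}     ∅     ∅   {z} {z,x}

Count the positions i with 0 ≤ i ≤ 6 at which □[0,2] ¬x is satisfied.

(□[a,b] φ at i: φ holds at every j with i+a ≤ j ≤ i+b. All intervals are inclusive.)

1

Evaluate at each i in [0,6]:
  i=0: ✗ (fails at j=0)
  i=1: ✗ (fails at j=2)
  i=2: ✗ (fails at j=2)
  i=3: ✗ (fails at j=3)
  i=4: ✗ (fails at j=4)
  i=5: ✓ (all of [5,7])
  i=6: ✗ (fails at j=8)
Positions where it holds: {5} → 1.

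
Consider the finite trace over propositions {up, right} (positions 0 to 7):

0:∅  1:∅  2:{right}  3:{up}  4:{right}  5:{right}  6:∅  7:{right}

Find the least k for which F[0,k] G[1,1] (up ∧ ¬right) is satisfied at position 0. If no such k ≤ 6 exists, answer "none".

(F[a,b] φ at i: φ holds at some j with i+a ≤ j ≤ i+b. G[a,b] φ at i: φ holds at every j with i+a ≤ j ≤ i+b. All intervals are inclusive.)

Scan j = 0,1,… for G[1,1] (up ∧ ¬right):
  j=0: fails
  j=1: fails
  j=2: holds
First hit at j=2, so smallest k = 2-0 = 2.

2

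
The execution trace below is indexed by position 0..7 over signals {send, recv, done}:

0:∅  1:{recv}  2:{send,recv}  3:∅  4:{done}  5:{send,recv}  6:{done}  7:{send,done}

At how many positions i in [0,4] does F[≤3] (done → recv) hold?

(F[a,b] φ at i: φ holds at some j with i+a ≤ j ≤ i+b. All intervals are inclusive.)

5

Evaluate at each i in [0,4]:
  i=0: ✓ (witness j=0)
  i=1: ✓ (witness j=1)
  i=2: ✓ (witness j=2)
  i=3: ✓ (witness j=3)
  i=4: ✓ (witness j=5)
Positions where it holds: {0, 1, 2, 3, 4} → 5.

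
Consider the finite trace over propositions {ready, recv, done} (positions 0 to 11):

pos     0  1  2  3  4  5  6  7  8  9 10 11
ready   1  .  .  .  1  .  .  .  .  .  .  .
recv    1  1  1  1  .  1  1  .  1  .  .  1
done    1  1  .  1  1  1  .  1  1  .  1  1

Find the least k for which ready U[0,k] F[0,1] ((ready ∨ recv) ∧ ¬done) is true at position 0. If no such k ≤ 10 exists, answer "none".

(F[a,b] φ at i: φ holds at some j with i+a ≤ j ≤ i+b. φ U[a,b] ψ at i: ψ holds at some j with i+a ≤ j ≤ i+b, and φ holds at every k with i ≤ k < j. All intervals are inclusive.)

1

Need earliest j ≥ 0 with F[0,1] ((ready ∨ recv) ∧ ¬done), and ready at every k in [0,j-1].
  j=0: rhs fails.
  j=1: rhs holds; lhs holds on [0,0]. k = 1.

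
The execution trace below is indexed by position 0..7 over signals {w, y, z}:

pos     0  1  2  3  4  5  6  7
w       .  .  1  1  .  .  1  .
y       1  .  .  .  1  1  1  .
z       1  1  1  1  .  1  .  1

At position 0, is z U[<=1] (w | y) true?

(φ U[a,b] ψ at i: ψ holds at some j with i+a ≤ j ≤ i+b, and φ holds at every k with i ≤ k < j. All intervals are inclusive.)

Holds

Need some j in [0,1] with (w | y), and z at every k in [0,j-1].
  j=0: (w | y) holds; no prefix to check → satisfied.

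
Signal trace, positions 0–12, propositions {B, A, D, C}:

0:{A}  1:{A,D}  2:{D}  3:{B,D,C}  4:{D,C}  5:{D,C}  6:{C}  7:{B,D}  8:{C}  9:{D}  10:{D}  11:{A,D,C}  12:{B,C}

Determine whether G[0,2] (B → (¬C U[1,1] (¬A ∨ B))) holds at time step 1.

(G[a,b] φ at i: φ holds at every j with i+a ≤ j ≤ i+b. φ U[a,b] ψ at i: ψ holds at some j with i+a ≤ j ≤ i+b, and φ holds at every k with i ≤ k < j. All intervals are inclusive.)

Check (B → (¬C U[1,1] (¬A ∨ B))) at every j in [1,3]:
  j=1: antecedent false → ✓
  j=2: antecedent false → ✓
  j=3: antecedent true; consequent fails → ✗
Fails at j=3 → formula fails.

Does not hold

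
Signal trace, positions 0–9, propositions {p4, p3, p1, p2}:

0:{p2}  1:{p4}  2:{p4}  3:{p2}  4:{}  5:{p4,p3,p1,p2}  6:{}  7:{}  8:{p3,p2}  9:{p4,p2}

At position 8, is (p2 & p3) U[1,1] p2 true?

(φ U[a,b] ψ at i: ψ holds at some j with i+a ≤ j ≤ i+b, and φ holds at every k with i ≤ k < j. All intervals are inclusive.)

Yes

Need some j in [9,9] with p2, and (p2 & p3) at every k in [8,j-1].
  j=9: p2 holds; (p2 & p3) holds at every k in [8,8] → satisfied.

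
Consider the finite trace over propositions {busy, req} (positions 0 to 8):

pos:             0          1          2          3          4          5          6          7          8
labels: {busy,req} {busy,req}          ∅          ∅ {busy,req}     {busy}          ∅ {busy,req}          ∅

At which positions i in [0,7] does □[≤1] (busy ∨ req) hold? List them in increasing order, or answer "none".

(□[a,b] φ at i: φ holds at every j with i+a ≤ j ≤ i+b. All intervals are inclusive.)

0, 4

Evaluate at each i in [0,7]:
  i=0: ✓ (all of [0,1])
  i=1: ✗ (fails at j=2)
  i=2: ✗ (fails at j=2)
  i=3: ✗ (fails at j=3)
  i=4: ✓ (all of [4,5])
  i=5: ✗ (fails at j=6)
  i=6: ✗ (fails at j=6)
  i=7: ✗ (fails at j=8)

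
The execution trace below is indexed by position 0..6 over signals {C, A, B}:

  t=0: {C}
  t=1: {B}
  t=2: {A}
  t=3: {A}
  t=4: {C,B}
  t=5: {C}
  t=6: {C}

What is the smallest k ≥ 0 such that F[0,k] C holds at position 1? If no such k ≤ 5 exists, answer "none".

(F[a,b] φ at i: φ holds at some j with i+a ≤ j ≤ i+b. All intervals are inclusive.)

3

Scan j = 1,2,… for C:
  j=1: fails
  j=2: fails
  j=3: fails
  j=4: holds
First hit at j=4, so smallest k = 4-1 = 3.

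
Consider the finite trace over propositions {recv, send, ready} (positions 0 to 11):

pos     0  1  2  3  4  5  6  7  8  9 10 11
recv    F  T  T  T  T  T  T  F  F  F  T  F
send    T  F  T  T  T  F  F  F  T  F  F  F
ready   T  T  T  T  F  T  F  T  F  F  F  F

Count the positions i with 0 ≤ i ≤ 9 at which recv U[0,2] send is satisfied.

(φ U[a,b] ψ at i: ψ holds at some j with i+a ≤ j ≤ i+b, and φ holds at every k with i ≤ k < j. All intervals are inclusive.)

Evaluate at each i in [0,9]:
  i=0: ✓ (rhs at j=0)
  i=1: ✓ (rhs at j=2; lhs holds on [1,1])
  i=2: ✓ (rhs at j=2)
  i=3: ✓ (rhs at j=3)
  i=4: ✓ (rhs at j=4)
  i=5: ✗ (no rhs in [5,7])
  i=6: ✗ (lhs fails at k=7 before rhs at j=8)
  i=7: ✗ (lhs fails at k=7 before rhs at j=8)
  i=8: ✓ (rhs at j=8)
  i=9: ✗ (no rhs in [9,11])
Positions where it holds: {0, 1, 2, 3, 4, 8} → 6.

6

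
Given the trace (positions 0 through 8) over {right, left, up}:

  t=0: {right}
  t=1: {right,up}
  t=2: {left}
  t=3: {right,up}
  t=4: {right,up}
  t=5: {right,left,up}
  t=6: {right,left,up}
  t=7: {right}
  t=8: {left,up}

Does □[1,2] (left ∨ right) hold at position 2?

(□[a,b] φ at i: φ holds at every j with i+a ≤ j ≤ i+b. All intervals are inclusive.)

Holds

Check (left ∨ right) at every j in [3,4]:
  j=3: true
  j=4: true
All positions satisfy it → formula holds.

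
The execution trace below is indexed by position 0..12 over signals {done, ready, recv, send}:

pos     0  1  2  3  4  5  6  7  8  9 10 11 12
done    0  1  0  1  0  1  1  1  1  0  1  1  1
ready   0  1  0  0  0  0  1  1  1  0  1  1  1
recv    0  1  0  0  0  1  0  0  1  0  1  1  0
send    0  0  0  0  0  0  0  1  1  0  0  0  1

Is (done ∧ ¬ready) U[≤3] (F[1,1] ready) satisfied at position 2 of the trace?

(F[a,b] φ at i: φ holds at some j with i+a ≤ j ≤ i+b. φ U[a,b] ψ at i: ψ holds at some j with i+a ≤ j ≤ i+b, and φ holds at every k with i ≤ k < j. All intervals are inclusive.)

Need some j in [2,5] with F[1,1] ready, and (done ∧ ¬ready) at every k in [2,j-1].
  j=2: F[1,1] ready — fails (none in [3,3]).
  j=3: F[1,1] ready — fails (none in [4,4]).
  j=4: F[1,1] ready — fails (none in [5,5]).
  j=5: F[1,1] ready holds, but (done ∧ ¬ready) fails at k=2 → not this j.
No j in the window works → until fails.

No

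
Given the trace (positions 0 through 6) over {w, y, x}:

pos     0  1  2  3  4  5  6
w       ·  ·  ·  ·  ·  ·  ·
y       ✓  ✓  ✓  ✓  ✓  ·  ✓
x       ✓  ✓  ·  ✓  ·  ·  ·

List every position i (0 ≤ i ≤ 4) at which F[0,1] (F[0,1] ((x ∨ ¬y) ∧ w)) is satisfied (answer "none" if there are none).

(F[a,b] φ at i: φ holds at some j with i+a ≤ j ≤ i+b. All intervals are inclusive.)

Evaluate at each i in [0,4]:
  i=0: ✗ (none in [0,1])
  i=1: ✗ (none in [1,2])
  i=2: ✗ (none in [2,3])
  i=3: ✗ (none in [3,4])
  i=4: ✗ (none in [4,5])

none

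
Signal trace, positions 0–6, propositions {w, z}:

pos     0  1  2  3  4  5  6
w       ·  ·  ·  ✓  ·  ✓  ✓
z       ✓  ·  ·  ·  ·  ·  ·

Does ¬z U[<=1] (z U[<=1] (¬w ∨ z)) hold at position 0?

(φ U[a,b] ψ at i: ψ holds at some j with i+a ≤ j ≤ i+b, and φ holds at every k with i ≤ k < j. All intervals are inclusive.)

Need some j in [0,1] with (z U[<=1] (¬w ∨ z)), and ¬z at every k in [0,j-1].
  j=0: (z U[<=1] (¬w ∨ z)) holds; no prefix to check → satisfied.

Yes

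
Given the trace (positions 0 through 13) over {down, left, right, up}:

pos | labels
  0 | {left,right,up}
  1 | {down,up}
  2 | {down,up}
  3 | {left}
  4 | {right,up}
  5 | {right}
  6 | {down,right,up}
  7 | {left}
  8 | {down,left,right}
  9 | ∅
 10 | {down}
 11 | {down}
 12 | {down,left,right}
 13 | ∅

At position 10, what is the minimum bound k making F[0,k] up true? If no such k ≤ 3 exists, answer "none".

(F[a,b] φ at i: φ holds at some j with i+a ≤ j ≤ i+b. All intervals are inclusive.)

none

Scan j = 10,11,… for up:
  j=10: fails
  j=11: fails
  j=12: fails
  j=13: fails
No j in [10,13] satisfies it → none.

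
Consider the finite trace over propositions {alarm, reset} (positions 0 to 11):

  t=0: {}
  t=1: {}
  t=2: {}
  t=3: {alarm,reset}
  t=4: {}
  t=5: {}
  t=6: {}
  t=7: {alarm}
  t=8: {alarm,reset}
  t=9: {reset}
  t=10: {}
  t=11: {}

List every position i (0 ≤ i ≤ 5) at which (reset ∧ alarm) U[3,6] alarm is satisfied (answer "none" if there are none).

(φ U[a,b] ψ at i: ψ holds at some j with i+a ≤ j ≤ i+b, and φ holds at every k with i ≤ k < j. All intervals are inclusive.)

Evaluate at each i in [0,5]:
  i=0: ✗ (lhs fails at k=0 before rhs at j=3)
  i=1: ✗ (lhs fails at k=1 before rhs at j=7)
  i=2: ✗ (lhs fails at k=2 before rhs at j=7)
  i=3: ✗ (lhs fails at k=4 before rhs at j=7)
  i=4: ✗ (lhs fails at k=4 before rhs at j=7)
  i=5: ✗ (lhs fails at k=5 before rhs at j=8)

none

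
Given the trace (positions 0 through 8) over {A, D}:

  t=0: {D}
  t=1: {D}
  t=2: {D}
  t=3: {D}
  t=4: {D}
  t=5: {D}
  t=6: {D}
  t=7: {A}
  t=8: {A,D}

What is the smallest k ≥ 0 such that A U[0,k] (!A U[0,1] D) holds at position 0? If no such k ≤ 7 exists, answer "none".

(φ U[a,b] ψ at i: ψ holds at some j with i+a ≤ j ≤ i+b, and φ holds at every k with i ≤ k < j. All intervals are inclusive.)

0

Need earliest j ≥ 0 with (!A U[0,1] D), and A at every k in [0,j-1].
  j=0: rhs holds (empty prefix). k = 0.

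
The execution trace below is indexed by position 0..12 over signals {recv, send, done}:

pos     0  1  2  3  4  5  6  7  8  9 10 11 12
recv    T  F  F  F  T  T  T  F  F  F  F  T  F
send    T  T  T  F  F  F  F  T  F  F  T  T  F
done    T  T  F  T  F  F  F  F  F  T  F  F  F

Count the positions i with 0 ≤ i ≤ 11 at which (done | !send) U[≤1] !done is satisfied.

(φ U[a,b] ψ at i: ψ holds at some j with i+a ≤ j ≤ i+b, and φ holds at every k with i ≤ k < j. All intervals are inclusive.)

Evaluate at each i in [0,11]:
  i=0: ✗ (no rhs in [0,1])
  i=1: ✓ (rhs at j=2; lhs holds on [1,1])
  i=2: ✓ (rhs at j=2)
  i=3: ✓ (rhs at j=4; lhs holds on [3,3])
  i=4: ✓ (rhs at j=4)
  i=5: ✓ (rhs at j=5)
  i=6: ✓ (rhs at j=6)
  i=7: ✓ (rhs at j=7)
  i=8: ✓ (rhs at j=8)
  i=9: ✓ (rhs at j=10; lhs holds on [9,9])
  i=10: ✓ (rhs at j=10)
  i=11: ✓ (rhs at j=11)
Positions where it holds: {1, 2, 3, 4, 5, 6, 7, 8, 9, 10, 11} → 11.

11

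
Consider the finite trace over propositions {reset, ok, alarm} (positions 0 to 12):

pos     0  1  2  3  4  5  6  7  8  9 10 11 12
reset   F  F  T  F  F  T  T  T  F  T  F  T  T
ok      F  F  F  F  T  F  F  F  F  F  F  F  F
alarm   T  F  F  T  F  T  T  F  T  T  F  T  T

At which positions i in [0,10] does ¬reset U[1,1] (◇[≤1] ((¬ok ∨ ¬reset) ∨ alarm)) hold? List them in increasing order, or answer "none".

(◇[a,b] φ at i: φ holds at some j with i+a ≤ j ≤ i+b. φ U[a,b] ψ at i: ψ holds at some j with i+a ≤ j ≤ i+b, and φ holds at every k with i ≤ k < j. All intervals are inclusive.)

Evaluate at each i in [0,10]:
  i=0: ✓ (rhs at j=1; lhs holds on [0,0])
  i=1: ✓ (rhs at j=2; lhs holds on [1,1])
  i=2: ✗ (lhs fails at k=2 before rhs at j=3)
  i=3: ✓ (rhs at j=4; lhs holds on [3,3])
  i=4: ✓ (rhs at j=5; lhs holds on [4,4])
  i=5: ✗ (lhs fails at k=5 before rhs at j=6)
  i=6: ✗ (lhs fails at k=6 before rhs at j=7)
  i=7: ✗ (lhs fails at k=7 before rhs at j=8)
  i=8: ✓ (rhs at j=9; lhs holds on [8,8])
  i=9: ✗ (lhs fails at k=9 before rhs at j=10)
  i=10: ✓ (rhs at j=11; lhs holds on [10,10])

0, 1, 3, 4, 8, 10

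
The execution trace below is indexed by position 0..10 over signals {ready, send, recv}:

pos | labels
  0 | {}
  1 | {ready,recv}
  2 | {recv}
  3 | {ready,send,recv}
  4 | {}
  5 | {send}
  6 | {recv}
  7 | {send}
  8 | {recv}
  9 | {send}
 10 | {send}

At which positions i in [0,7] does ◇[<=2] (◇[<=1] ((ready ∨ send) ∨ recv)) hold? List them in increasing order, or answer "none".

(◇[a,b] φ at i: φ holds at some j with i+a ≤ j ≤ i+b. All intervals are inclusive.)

0, 1, 2, 3, 4, 5, 6, 7

Evaluate at each i in [0,7]:
  i=0: ✓ (witness j=0)
  i=1: ✓ (witness j=1)
  i=2: ✓ (witness j=2)
  i=3: ✓ (witness j=3)
  i=4: ✓ (witness j=4)
  i=5: ✓ (witness j=5)
  i=6: ✓ (witness j=6)
  i=7: ✓ (witness j=7)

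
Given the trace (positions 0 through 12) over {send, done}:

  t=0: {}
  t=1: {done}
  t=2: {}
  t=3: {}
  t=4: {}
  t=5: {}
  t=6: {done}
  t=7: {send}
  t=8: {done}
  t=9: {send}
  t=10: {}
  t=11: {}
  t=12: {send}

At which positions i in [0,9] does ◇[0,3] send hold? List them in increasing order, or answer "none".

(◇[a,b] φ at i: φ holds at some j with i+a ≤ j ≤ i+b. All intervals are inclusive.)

Evaluate at each i in [0,9]:
  i=0: ✗ (none in [0,3])
  i=1: ✗ (none in [1,4])
  i=2: ✗ (none in [2,5])
  i=3: ✗ (none in [3,6])
  i=4: ✓ (witness j=7)
  i=5: ✓ (witness j=7)
  i=6: ✓ (witness j=7)
  i=7: ✓ (witness j=7)
  i=8: ✓ (witness j=9)
  i=9: ✓ (witness j=9)

4, 5, 6, 7, 8, 9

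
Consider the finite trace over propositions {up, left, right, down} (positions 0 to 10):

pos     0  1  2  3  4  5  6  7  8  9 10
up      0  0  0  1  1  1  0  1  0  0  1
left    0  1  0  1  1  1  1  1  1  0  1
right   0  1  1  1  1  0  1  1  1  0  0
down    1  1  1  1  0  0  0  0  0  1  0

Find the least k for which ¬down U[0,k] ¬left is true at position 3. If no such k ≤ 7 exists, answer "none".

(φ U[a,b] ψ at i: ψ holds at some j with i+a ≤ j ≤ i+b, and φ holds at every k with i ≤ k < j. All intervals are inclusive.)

Need earliest j ≥ 3 with ¬left, and ¬down at every k in [3,j-1].
  j=3: rhs fails.
  j=4: rhs fails.
  j=5: rhs fails.
  j=6: rhs fails.
  j=7: rhs fails.
  j=8: rhs fails.
  j=9: rhs holds but lhs fails at k=3.
  j=10: rhs fails.
No witness within the range → none.

none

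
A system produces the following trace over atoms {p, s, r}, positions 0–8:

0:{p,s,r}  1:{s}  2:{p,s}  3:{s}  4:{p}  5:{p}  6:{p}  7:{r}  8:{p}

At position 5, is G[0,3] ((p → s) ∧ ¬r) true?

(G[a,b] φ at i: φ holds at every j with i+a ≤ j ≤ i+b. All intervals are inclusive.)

False

Check ((p → s) ∧ ¬r) at every j in [5,8]:
  j=5: false
  j=6: false
  j=7: false
  j=8: false
Fails at j=5 → formula fails.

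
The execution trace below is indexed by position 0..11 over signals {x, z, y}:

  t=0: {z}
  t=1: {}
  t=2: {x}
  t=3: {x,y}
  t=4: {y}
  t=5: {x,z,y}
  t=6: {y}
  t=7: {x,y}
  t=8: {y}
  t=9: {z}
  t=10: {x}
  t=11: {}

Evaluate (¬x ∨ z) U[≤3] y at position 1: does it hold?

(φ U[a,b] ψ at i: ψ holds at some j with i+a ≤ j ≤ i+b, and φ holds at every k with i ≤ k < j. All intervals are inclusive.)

False

Need some j in [1,4] with y, and (¬x ∨ z) at every k in [1,j-1].
  j=1: y false.
  j=2: y false.
  j=3: y holds, but (¬x ∨ z) fails at k=2 → not this j.
  j=4: y holds, but (¬x ∨ z) fails at k=2 → not this j.
No j in the window works → until fails.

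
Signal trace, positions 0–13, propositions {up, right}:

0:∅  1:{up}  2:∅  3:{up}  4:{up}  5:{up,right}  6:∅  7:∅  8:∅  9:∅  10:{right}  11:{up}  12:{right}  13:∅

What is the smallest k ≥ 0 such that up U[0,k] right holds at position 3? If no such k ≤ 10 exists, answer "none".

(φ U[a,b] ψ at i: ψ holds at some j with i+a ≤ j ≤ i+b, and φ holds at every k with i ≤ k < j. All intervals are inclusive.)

2

Need earliest j ≥ 3 with right, and up at every k in [3,j-1].
  j=3: rhs fails.
  j=4: rhs fails.
  j=5: rhs holds; lhs holds on [3,4]. k = 2.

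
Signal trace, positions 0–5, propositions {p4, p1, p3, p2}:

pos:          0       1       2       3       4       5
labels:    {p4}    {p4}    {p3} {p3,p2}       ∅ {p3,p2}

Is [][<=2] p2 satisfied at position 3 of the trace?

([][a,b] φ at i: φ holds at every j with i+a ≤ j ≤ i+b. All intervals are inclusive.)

False

Check p2 at every j in [3,5]:
  j=3: true
  j=4: false
  j=5: true
Fails at j=4 → formula fails.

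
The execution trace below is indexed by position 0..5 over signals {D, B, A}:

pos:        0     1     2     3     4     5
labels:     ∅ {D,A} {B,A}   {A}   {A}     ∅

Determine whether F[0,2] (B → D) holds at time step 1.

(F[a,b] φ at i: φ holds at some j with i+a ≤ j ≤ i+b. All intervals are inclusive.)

True

Check (B → D) at each j in [1,3]:
  j=1: true
  j=2: false
  j=3: true
Found at j=1 → formula holds.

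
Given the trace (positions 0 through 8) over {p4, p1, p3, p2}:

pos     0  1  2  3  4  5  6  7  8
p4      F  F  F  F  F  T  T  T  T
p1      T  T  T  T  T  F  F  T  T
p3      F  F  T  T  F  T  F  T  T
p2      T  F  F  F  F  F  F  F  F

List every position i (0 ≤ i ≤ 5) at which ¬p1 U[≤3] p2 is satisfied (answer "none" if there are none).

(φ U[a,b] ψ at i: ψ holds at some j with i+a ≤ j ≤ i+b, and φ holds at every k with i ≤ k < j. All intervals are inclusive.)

0

Evaluate at each i in [0,5]:
  i=0: ✓ (rhs at j=0)
  i=1: ✗ (no rhs in [1,4])
  i=2: ✗ (no rhs in [2,5])
  i=3: ✗ (no rhs in [3,6])
  i=4: ✗ (no rhs in [4,7])
  i=5: ✗ (no rhs in [5,8])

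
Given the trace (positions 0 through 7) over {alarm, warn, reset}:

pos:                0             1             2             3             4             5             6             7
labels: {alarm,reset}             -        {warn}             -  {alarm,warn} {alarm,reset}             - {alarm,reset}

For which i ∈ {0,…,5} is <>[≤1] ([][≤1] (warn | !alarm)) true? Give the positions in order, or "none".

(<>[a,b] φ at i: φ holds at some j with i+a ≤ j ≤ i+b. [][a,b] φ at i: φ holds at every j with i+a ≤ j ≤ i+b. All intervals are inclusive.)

Evaluate at each i in [0,5]:
  i=0: ✓ (witness j=1)
  i=1: ✓ (witness j=1)
  i=2: ✓ (witness j=2)
  i=3: ✓ (witness j=3)
  i=4: ✗ (none in [4,5])
  i=5: ✗ (none in [5,6])

0, 1, 2, 3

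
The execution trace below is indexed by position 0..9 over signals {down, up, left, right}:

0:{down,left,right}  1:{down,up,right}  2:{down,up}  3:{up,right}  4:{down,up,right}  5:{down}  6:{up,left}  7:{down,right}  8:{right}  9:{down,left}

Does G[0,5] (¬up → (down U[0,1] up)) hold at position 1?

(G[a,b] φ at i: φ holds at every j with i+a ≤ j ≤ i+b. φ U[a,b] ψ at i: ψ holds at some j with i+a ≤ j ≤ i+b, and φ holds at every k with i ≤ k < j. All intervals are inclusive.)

True

Check (¬up → (down U[0,1] up)) at every j in [1,6]:
  j=1: antecedent false → ✓
  j=2: antecedent false → ✓
  j=3: antecedent false → ✓
  j=4: antecedent false → ✓
  j=5: antecedent true; consequent holds → ✓
  j=6: antecedent false → ✓
All positions satisfy it → formula holds.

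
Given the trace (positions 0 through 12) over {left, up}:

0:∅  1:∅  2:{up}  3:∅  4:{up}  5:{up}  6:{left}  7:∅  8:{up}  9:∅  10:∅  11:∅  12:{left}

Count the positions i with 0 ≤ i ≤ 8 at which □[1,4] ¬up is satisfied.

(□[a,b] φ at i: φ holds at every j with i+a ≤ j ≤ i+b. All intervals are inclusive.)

1

Evaluate at each i in [0,8]:
  i=0: ✗ (fails at j=2)
  i=1: ✗ (fails at j=2)
  i=2: ✗ (fails at j=4)
  i=3: ✗ (fails at j=4)
  i=4: ✗ (fails at j=5)
  i=5: ✗ (fails at j=8)
  i=6: ✗ (fails at j=8)
  i=7: ✗ (fails at j=8)
  i=8: ✓ (all of [9,12])
Positions where it holds: {8} → 1.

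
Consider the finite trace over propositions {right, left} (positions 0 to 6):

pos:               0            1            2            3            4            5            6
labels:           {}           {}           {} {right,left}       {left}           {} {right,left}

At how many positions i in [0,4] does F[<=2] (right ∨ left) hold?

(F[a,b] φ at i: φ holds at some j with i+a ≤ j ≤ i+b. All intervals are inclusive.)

4

Evaluate at each i in [0,4]:
  i=0: ✗ (none in [0,2])
  i=1: ✓ (witness j=3)
  i=2: ✓ (witness j=3)
  i=3: ✓ (witness j=3)
  i=4: ✓ (witness j=4)
Positions where it holds: {1, 2, 3, 4} → 4.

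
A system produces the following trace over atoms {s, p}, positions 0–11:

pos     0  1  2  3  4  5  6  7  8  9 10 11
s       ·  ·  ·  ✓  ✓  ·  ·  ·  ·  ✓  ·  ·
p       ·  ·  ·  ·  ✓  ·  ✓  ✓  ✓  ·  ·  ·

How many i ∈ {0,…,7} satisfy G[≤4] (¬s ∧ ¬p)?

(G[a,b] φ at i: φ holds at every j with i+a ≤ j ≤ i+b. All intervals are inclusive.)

0

Evaluate at each i in [0,7]:
  i=0: ✗ (fails at j=3)
  i=1: ✗ (fails at j=3)
  i=2: ✗ (fails at j=3)
  i=3: ✗ (fails at j=3)
  i=4: ✗ (fails at j=4)
  i=5: ✗ (fails at j=6)
  i=6: ✗ (fails at j=6)
  i=7: ✗ (fails at j=7)
Positions where it holds: {} → 0.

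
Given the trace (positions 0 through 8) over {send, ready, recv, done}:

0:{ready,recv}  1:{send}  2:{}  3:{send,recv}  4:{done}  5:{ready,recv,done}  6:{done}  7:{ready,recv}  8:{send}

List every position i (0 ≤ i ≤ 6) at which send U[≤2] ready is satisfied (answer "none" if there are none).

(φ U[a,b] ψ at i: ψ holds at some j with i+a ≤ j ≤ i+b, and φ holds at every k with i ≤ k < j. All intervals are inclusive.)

Evaluate at each i in [0,6]:
  i=0: ✓ (rhs at j=0)
  i=1: ✗ (no rhs in [1,3])
  i=2: ✗ (no rhs in [2,4])
  i=3: ✗ (lhs fails at k=4 before rhs at j=5)
  i=4: ✗ (lhs fails at k=4 before rhs at j=5)
  i=5: ✓ (rhs at j=5)
  i=6: ✗ (lhs fails at k=6 before rhs at j=7)

0, 5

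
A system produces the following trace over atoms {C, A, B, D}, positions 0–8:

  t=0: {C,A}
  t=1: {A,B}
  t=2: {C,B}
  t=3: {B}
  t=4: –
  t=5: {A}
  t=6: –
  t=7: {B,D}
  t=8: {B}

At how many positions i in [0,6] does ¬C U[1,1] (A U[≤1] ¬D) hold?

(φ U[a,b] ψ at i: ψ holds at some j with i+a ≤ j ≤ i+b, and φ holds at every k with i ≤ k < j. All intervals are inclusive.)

4

Evaluate at each i in [0,6]:
  i=0: ✗ (lhs fails at k=0 before rhs at j=1)
  i=1: ✓ (rhs at j=2; lhs holds on [1,1])
  i=2: ✗ (lhs fails at k=2 before rhs at j=3)
  i=3: ✓ (rhs at j=4; lhs holds on [3,3])
  i=4: ✓ (rhs at j=5; lhs holds on [4,4])
  i=5: ✓ (rhs at j=6; lhs holds on [5,5])
  i=6: ✗ (no rhs in [7,7])
Positions where it holds: {1, 3, 4, 5} → 4.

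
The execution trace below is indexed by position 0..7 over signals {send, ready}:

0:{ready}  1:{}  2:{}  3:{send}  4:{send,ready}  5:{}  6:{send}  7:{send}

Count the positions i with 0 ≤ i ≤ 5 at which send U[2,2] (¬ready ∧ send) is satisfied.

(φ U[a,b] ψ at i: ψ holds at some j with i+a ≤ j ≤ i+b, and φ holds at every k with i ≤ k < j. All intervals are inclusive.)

Evaluate at each i in [0,5]:
  i=0: ✗ (no rhs in [2,2])
  i=1: ✗ (lhs fails at k=1 before rhs at j=3)
  i=2: ✗ (no rhs in [4,4])
  i=3: ✗ (no rhs in [5,5])
  i=4: ✗ (lhs fails at k=5 before rhs at j=6)
  i=5: ✗ (lhs fails at k=5 before rhs at j=7)
Positions where it holds: {} → 0.

0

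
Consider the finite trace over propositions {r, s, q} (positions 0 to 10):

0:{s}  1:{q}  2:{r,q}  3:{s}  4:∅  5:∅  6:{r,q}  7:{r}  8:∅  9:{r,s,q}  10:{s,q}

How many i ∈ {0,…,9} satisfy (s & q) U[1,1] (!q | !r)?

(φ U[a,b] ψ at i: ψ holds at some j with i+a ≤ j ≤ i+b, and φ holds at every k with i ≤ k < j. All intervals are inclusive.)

Evaluate at each i in [0,9]:
  i=0: ✗ (lhs fails at k=0 before rhs at j=1)
  i=1: ✗ (no rhs in [2,2])
  i=2: ✗ (lhs fails at k=2 before rhs at j=3)
  i=3: ✗ (lhs fails at k=3 before rhs at j=4)
  i=4: ✗ (lhs fails at k=4 before rhs at j=5)
  i=5: ✗ (no rhs in [6,6])
  i=6: ✗ (lhs fails at k=6 before rhs at j=7)
  i=7: ✗ (lhs fails at k=7 before rhs at j=8)
  i=8: ✗ (no rhs in [9,9])
  i=9: ✓ (rhs at j=10; lhs holds on [9,9])
Positions where it holds: {9} → 1.

1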